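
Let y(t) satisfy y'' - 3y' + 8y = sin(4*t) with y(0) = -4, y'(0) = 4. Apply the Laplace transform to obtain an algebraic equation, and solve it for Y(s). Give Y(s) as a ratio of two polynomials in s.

Y(s) = (-4*s^3 + 16*s^2 - 64*s + 260)/(s^4 - 3*s^3 + 24*s^2 - 48*s + 128)

Transform both sides with L{·}.
Using L{y''} = s^2 Y - s·y(0) - y'(0) and L{y'} = sY - y(0), with y(0) = -4, y'(0) = 4, the left side becomes (s^2 - 3*s + 8)Y - (-4*s + 16).
The right side is L{sin(4*t)} = 4/(s^2 + 16).
So (s^2 - 3*s + 8)Y = 4/(s^2 + 16) + (-4*s + 16).
Divide through and combine into a single rational function.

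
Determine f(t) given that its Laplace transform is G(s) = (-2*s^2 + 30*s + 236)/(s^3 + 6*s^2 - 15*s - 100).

Factor the denominator: s^3 + 6*s^2 - 15*s - 100 = (s - 4)*(s + 5)^2.
Partial fraction decomposition gives [-6/(s + 5)] + [-4/(s + 5)^2] + [4/(s - 4)].
Invert each term: -6/(s + 5) ↔ -6e^(-5t); -4/(s + 5)^2 ↔ -4t·e^(-5t); 4/(s - 4) ↔ 4e^(4t).

f(t) = -4*t*exp(-5*t) + 4*exp(4*t) - 6*exp(-5*t)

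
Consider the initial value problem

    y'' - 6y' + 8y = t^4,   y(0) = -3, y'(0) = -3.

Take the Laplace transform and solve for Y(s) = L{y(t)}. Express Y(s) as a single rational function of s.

Transform both sides with L{·}.
The derivative rules (L{y''} = s^2 Y - s·y(0) - y'(0) and L{y'} = sY - y(0), with y(0) = -3, y'(0) = -3) turn the left side into (s^2 - 6*s + 8)Y - (-3*s + 15).
The right side is L{t^4} = 24/s^5.
So (s^2 - 6*s + 8)Y = 24/s^5 + (-3*s + 15).
Divide through and combine into a single rational function.

Y(s) = (-3*s^6 + 15*s^5 + 24)/(s^7 - 6*s^6 + 8*s^5)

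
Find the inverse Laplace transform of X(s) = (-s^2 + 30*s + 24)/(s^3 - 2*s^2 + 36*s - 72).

Factor the denominator: s^3 - 2*s^2 + 36*s - 72 = (s - 2)*(s^2 + 36).
Partial fraction decomposition gives [2/(s - 2)] + [-3*s/(s^2 + 36)] + [24/(s^2 + 36)].
Invert each term: 2/(s - 2) ↔ 2e^(2t); -3·s/(s^2 + 36) ↔ -3cos(6t); 4·6/(s^2 + 36) ↔ 4sin(6t).

2*exp(2*t) + 4*sin(6*t) - 3*cos(6*t)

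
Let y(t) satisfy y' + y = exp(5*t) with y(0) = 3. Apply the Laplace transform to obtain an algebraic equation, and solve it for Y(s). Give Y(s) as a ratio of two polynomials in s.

Y(s) = (3*s - 14)/(s^2 - 4*s - 5)

Apply the Laplace transform to the equation.
The derivative rules (L{y'} = sY - y(0) = sY - 3) turn the left side into (s + 1)Y - (3).
The right side is L{exp(5*t)} = 1/(s - 5).
So (s + 1)Y = 1/(s - 5) + (3).
Solve for Y(s) and write it as one ratio of polynomials.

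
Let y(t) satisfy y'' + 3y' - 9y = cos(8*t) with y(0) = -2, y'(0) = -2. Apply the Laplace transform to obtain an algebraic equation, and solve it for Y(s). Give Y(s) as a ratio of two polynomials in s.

Take the Laplace transform of both sides.
With L{y''} = s^2 Y - s·y(0) - y'(0) and L{y'} = sY - y(0), with y(0) = -2, y'(0) = -2: the LHS transforms to (s^2 + 3*s - 9)Y - (-2*s - 8).
The right side is L{cos(8*t)} = s/(s^2 + 64).
So (s^2 + 3*s - 9)Y = s/(s^2 + 64) + (-2*s - 8).
Isolate Y and clear denominators.

Y(s) = (-2*s^3 - 8*s^2 - 127*s - 512)/(s^4 + 3*s^3 + 55*s^2 + 192*s - 576)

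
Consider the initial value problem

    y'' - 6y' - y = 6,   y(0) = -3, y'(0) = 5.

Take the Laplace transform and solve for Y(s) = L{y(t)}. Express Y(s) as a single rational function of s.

Y(s) = (-3*s^2 + 23*s + 6)/(s^3 - 6*s^2 - s)

Apply the Laplace transform to the equation.
The derivative rules (L{y''} = s^2 Y - s·y(0) - y'(0) and L{y'} = sY - y(0), with y(0) = -3, y'(0) = 5) turn the left side into (s^2 - 6*s - 1)Y - (-3*s + 23).
The right side is L{6} = 6/s.
So (s^2 - 6*s - 1)Y = 6/s + (-3*s + 23).
Isolate Y and clear denominators.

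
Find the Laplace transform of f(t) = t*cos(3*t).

(s - 3)*(s + 3)/(s^2 + 9)^2

L{cos(3t)} = s/(s^2 + 9).
Then apply L{t·g(t)} = -d/ds[G(s)] with G(s) = s/(s^2 + 9):
differentiating 1 time and applying the sign gives (s - 3)*(s + 3)/(s^2 + 9)^2.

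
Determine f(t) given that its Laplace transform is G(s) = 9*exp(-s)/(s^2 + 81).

f(t) = Heaviside(t - 1)*(sin(9*t - 9))

The factor e^(-s) signals a time shift by c = 1 (second shifting theorem).
L{sin(9t)} = 9/(s^2 + 81), so L^-1{9/(s^2 + 81)} = sin(9*t).
Hence the inverse is u(t - 1) times that function evaluated at t - 1.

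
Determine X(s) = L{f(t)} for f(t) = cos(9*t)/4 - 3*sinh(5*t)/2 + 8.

X(s) = s/(4*(s^2 + 81)) - 15/(2*(s^2 - 25)) + 8/s

By linearity of the Laplace transform, transform each term separately.
(1/4)·[L{cos(9t)} = s/(s^2 + 81)]; (-3/2)·[L{sinh(5t)} = 5/(s^2 - 25)]; L{8} = 8/s.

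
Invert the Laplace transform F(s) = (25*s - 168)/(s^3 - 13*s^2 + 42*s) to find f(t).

Factor the denominator: s^3 - 13*s^2 + 42*s = s*(s - 7)*(s - 6).
Partial fraction decomposition gives [1/(s - 7)] + [-4/s] + [3/(s - 6)].
Invert each term: 1/(s - 7) ↔ e^(7t); -4/(s - 0) ↔ -4e^(0t); 3/(s - 6) ↔ 3e^(6t).

f(t) = exp(7*t) + 3*exp(6*t) - 4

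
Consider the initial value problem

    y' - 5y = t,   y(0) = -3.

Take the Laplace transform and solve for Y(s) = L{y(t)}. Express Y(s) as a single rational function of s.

Y(s) = (-3*s^2 + 1)/(s^3 - 5*s^2)

Take the Laplace transform of both sides.
The derivative rules (L{y'} = sY - y(0) = sY - (-3)) turn the left side into (s - 5)Y - (-3).
The right side is L{t} = s^(-2).
So (s - 5)Y = s^(-2) + (-3).
Divide through and combine into a single rational function.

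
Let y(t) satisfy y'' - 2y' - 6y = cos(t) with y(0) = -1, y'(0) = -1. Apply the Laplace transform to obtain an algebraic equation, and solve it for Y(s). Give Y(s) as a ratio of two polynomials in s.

Y(s) = (-s^3 + s^2 + 1)/(s^4 - 2*s^3 - 5*s^2 - 2*s - 6)

Transform both sides with L{·}.
The derivative rules (L{y''} = s^2 Y - s·y(0) - y'(0) and L{y'} = sY - y(0), with y(0) = -1, y'(0) = -1) turn the left side into (s^2 - 2*s - 6)Y - (-s + 1).
The right side is L{cos(t)} = s/(s^2 + 1).
So (s^2 - 2*s - 6)Y = s/(s^2 + 1) + (-s + 1).
Isolate Y and clear denominators.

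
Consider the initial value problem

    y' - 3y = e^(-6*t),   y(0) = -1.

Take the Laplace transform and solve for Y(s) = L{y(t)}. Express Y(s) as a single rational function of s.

Y(s) = (-s - 5)/(s^2 + 3*s - 18)

Transform both sides with L{·}.
Using L{y'} = sY - y(0) = sY - (-1), the left side becomes (s - 3)Y - (-1).
The right side is L{e^(-6*t)} = 1/(s + 6).
So (s - 3)Y = 1/(s + 6) + (-1).
Solve for Y(s) and write it as one ratio of polynomials.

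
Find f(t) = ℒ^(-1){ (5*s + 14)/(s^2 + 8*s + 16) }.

Factor the denominator: s^2 + 8*s + 16 = (s + 4)^2.
Partial fraction decomposition gives [5/(s + 4)] + [-6/(s + 4)^2].
Invert each term: 5/(s + 4) ↔ 5e^(-4t); -6/(s + 4)^2 ↔ -6t·e^(-4t).

f(t) = -6*t*exp(-4*t) + 5*exp(-4*t)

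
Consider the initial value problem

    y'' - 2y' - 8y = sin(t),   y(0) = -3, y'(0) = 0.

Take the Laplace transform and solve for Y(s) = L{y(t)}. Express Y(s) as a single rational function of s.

Take the Laplace transform of both sides.
Using L{y''} = s^2 Y - s·y(0) - y'(0) and L{y'} = sY - y(0), with y(0) = -3, y'(0) = 0, the left side becomes (s^2 - 2*s - 8)Y - (-3*s + 6).
The right side is L{sin(t)} = 1/(s^2 + 1).
So (s^2 - 2*s - 8)Y = 1/(s^2 + 1) + (-3*s + 6).
Solve for Y(s) and write it as one ratio of polynomials.

Y(s) = (-3*s^3 + 6*s^2 - 3*s + 7)/(s^4 - 2*s^3 - 7*s^2 - 2*s - 8)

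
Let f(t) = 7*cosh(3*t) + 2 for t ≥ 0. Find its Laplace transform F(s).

By linearity of the Laplace transform, transform each term separately.
(7)·[L{cosh(3t)} = s/(s^2 - 9)]; L{2} = 2/s.

F(s) = 7*s/(s^2 - 9) + 2/s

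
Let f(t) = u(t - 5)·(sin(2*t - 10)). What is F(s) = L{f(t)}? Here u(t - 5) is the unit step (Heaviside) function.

By the second shifting theorem, L{u(t - c)·g(t - c)} = e^(-cs)·G(s) with c = 5 and G(s) = L{g(t)}.
L{sin(2t)} = 2/(s^2 + 4).

F(s) = 2*exp(-5*s)/(s^2 + 4)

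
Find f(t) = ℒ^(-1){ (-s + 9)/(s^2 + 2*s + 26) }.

f(t) = 2*exp(-t)*sin(5*t) - exp(-t)*cos(5*t)

Complete the square in the denominator: s^2 + 2*s + 26 = (s + 1)^2 + 5^2.
Split the numerator to match: -s + 9 = -1·(s + 1) + 2·5.
Invert each term: -1·(s + 1)/((s + 1)^2 + 25) ↔ -e^(-t)cos(5t); 2·5/((s + 1)^2 + 25) ↔ 2e^(-t)sin(5t).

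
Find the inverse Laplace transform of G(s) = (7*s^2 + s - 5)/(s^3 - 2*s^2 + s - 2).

Factor the denominator: s^3 - 2*s^2 + s - 2 = (s - 2)*(s^2 + 1).
Partial fraction decomposition gives [5/(s - 2)] + [2*s/(s^2 + 1)] + [5/(s^2 + 1)].
Invert each term: 5/(s - 2) ↔ 5e^(2t); 2·s/(s^2 + 1) ↔ 2cos(t); 5·1/(s^2 + 1) ↔ 5sin(t).

5*exp(2*t) + 5*sin(t) + 2*cos(t)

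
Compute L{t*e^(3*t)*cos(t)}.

(s - 4)*(s - 2)/(s^2 - 6*s + 10)^2

L{cos(t)} = s/(s^2 + 1).
Multiplying by e^(3t) shifts s → s - 3, so L{e^(3*t)*cos(t)} = (s - 3)/((s - 3)^2 + 1).
Then apply L{t·g(t)} = -d/ds[G(s)] with G(s) = (s - 3)/((s - 3)^2 + 1):
differentiating 1 time and applying the sign gives (s - 4)*(s - 2)/(s^2 - 6*s + 10)^2.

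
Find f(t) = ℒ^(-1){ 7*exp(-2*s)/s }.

The factor e^(-2s) signals a time shift by c = 2 (second shifting theorem).
L{7} = 7/s, so L^-1{7/s} = 7.
Hence the inverse is u(t - 2) times that function evaluated at t - 2.

f(t) = Heaviside(t - 2)*(7)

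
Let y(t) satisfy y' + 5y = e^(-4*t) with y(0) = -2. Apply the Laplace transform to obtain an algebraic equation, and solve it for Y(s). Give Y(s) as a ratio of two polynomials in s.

Laplace-transform each side.
The derivative rules (L{y'} = sY - y(0) = sY - (-2)) turn the left side into (s + 5)Y - (-2).
The right side is L{e^(-4*t)} = 1/(s + 4).
So (s + 5)Y = 1/(s + 4) + (-2).
Isolate Y and clear denominators.

Y(s) = (-2*s - 7)/(s^2 + 9*s + 20)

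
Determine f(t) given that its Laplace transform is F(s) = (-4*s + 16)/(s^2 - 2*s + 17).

Complete the square in the denominator: s^2 - 2*s + 17 = (s - 1)^2 + 4^2.
Split the numerator to match: -4*s + 16 = -4·(s - 1) + 3·4.
Invert each term: -4·(s - 1)/((s - 1)^2 + 16) ↔ -4e^(t)cos(4t); 3·4/((s - 1)^2 + 16) ↔ 3e^(t)sin(4t).

f(t) = 3*exp(t)*sin(4*t) - 4*exp(t)*cos(4*t)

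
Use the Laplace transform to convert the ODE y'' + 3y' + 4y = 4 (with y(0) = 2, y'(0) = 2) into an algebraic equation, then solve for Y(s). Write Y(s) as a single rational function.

Laplace-transform each side.
Using L{y''} = s^2 Y - s·y(0) - y'(0) and L{y'} = sY - y(0), with y(0) = 2, y'(0) = 2, the left side becomes (s^2 + 3*s + 4)Y - (2*s + 8).
The right side is L{4} = 4/s.
So (s^2 + 3*s + 4)Y = 4/s + (2*s + 8).
Divide through and combine into a single rational function.

Y(s) = (2*s^2 + 8*s + 4)/(s^3 + 3*s^2 + 4*s)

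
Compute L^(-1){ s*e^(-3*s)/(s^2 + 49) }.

The factor e^(-3s) signals a time shift by c = 3 (second shifting theorem).
L{cos(7t)} = s/(s^2 + 49), so L^-1{s/(s^2 + 49)} = cos(7*t).
Hence the inverse is u(t - 3) times that function evaluated at t - 3.

Heaviside(t - 3)*(cos(7*t - 21))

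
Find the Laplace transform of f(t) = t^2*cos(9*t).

L{cos(9t)} = s/(s^2 + 81).
Then apply L{t^2·g(t)} = (-1)^2 d^2/ds^2[H(s)] with H(s) = s/(s^2 + 81):
differentiating 2 times and applying the sign gives 2*s*(s^2 - 243)/(s^2 + 81)^3.

2*s*(s^2 - 243)/(s^2 + 81)^3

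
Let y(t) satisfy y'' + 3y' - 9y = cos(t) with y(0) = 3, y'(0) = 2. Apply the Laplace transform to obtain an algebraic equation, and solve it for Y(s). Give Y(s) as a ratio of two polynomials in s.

Y(s) = (3*s^3 + 11*s^2 + 4*s + 11)/(s^4 + 3*s^3 - 8*s^2 + 3*s - 9)

Apply the Laplace transform to the equation.
The derivative rules (L{y''} = s^2 Y - s·y(0) - y'(0) and L{y'} = sY - y(0), with y(0) = 3, y'(0) = 2) turn the left side into (s^2 + 3*s - 9)Y - (3*s + 11).
The right side is L{cos(t)} = s/(s^2 + 1).
So (s^2 + 3*s - 9)Y = s/(s^2 + 1) + (3*s + 11).
Divide through and combine into a single rational function.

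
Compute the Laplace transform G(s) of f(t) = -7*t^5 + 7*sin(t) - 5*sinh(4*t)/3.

G(s) = 7/(s^2 + 1) - 20/(3*(s^2 - 16)) - 840/s^6

By linearity of the Laplace transform, transform each term separately.
(-5/3)·[L{sinh(4t)} = 4/(s^2 - 16)]; (-7)·[L{t^5} = 5!/s^6 = 120/s^6]; (7)·[L{sin(t)} = 1/(s^2 + 1)].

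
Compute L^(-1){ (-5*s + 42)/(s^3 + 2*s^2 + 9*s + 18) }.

sin(3*t) - 4*cos(3*t) + 4*exp(-2*t)

Factor the denominator: s^3 + 2*s^2 + 9*s + 18 = (s + 2)*(s^2 + 9).
Partial fraction decomposition gives [4/(s + 2)] + [-4*s/(s^2 + 9)] + [3/(s^2 + 9)].
Invert each term: 4/(s + 2) ↔ 4e^(-2t); -4·s/(s^2 + 9) ↔ -4cos(3t); 1·3/(s^2 + 9) ↔ sin(3t).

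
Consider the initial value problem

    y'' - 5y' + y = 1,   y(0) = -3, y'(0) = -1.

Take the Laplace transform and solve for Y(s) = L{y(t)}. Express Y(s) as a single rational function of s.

Y(s) = (-3*s^2 + 14*s + 1)/(s^3 - 5*s^2 + s)

Take the Laplace transform of both sides.
Using L{y''} = s^2 Y - s·y(0) - y'(0) and L{y'} = sY - y(0), with y(0) = -3, y'(0) = -1, the left side becomes (s^2 - 5*s + 1)Y - (-3*s + 14).
The right side is L{1} = 1/s.
So (s^2 - 5*s + 1)Y = 1/s + (-3*s + 14).
Divide through and combine into a single rational function.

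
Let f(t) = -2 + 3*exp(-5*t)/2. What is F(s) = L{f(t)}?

By linearity of the Laplace transform, transform each term separately.
L{-2} = -2/s; (3/2)·[L{e^(-5t)} = 1/(s + 5)].

F(s) = 3/(2*(s + 5)) - 2/s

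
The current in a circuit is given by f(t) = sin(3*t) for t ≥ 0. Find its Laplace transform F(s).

F(s) = 3/(s^2 + 9)

L{sin(3t)} = 3/(s^2 + 9).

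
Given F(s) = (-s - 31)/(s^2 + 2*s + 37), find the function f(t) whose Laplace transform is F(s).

f(t) = -5*exp(-t)*sin(6*t) - exp(-t)*cos(6*t)

Complete the square in the denominator: s^2 + 2*s + 37 = (s + 1)^2 + 6^2.
Split the numerator to match: -s - 31 = -1·(s + 1) - 5·6.
Invert each term: -1·(s + 1)/((s + 1)^2 + 36) ↔ -e^(-t)cos(6t); -5·6/((s + 1)^2 + 36) ↔ -5e^(-t)sin(6t).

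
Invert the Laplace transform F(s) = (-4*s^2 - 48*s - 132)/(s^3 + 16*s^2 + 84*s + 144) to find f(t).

Factor the denominator: s^3 + 16*s^2 + 84*s + 144 = (s + 4)*(s + 6)^2.
Partial fraction decomposition gives [-3/(s + 6)] + [-6/(s + 6)^2] + [-1/(s + 4)].
Invert each term: -3/(s + 6) ↔ -3e^(-6t); -6/(s + 6)^2 ↔ -6t·e^(-6t); -1/(s + 4) ↔ -e^(-4t).

f(t) = -6*t*exp(-6*t) - exp(-4*t) - 3*exp(-6*t)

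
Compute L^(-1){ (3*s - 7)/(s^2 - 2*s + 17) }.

Complete the square in the denominator: s^2 - 2*s + 17 = (s - 1)^2 + 4^2.
Split the numerator to match: 3*s - 7 = 3·(s - 1) - 1·4.
Invert each term: 3·(s - 1)/((s - 1)^2 + 16) ↔ 3e^(t)cos(4t); -1·4/((s - 1)^2 + 16) ↔ -e^(t)sin(4t).

-exp(t)*sin(4*t) + 3*exp(t)*cos(4*t)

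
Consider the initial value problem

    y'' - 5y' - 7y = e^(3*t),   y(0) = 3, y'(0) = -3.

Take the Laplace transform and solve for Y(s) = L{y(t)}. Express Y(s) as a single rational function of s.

Apply the Laplace transform to the equation.
Using L{y''} = s^2 Y - s·y(0) - y'(0) and L{y'} = sY - y(0), with y(0) = 3, y'(0) = -3, the left side becomes (s^2 - 5*s - 7)Y - (3*s - 18).
The right side is L{e^(3*t)} = 1/(s - 3).
So (s^2 - 5*s - 7)Y = 1/(s - 3) + (3*s - 18).
Isolate Y and clear denominators.

Y(s) = (3*s^2 - 27*s + 55)/(s^3 - 8*s^2 + 8*s + 21)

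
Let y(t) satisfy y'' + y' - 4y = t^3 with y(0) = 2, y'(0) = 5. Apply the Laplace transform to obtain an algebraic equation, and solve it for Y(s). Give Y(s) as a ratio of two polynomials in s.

Laplace-transform each side.
Using L{y''} = s^2 Y - s·y(0) - y'(0) and L{y'} = sY - y(0), with y(0) = 2, y'(0) = 5, the left side becomes (s^2 + s - 4)Y - (2*s + 7).
The right side is L{t^3} = 6/s^4.
So (s^2 + s - 4)Y = 6/s^4 + (2*s + 7).
Divide through and combine into a single rational function.

Y(s) = (2*s^5 + 7*s^4 + 6)/(s^6 + s^5 - 4*s^4)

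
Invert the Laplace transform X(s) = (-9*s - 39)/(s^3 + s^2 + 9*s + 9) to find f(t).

Factor the denominator: s^3 + s^2 + 9*s + 9 = (s + 1)*(s^2 + 9).
Partial fraction decomposition gives [-3/(s + 1)] + [3*s/(s^2 + 9)] + [-12/(s^2 + 9)].
Invert each term: -3/(s + 1) ↔ -3e^(-t); 3·s/(s^2 + 9) ↔ 3cos(3t); -4·3/(s^2 + 9) ↔ -4sin(3t).

f(t) = -4*sin(3*t) + 3*cos(3*t) - 3*exp(-t)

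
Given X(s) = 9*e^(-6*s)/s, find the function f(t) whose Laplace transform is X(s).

The factor e^(-6s) signals a time shift by c = 6 (second shifting theorem).
L{9} = 9/s, so L^-1{9/s} = 9.
Hence the inverse is u(t - 6) times that function evaluated at t - 6.

f(t) = Heaviside(t - 6)*(9)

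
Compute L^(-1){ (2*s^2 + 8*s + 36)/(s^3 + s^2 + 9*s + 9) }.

Factor the denominator: s^3 + s^2 + 9*s + 9 = (s + 1)*(s^2 + 9).
Partial fraction decomposition gives [3/(s + 1)] + [-s/(s^2 + 9)] + [9/(s^2 + 9)].
Invert each term: 3/(s + 1) ↔ 3e^(-t); -1·s/(s^2 + 9) ↔ -cos(3t); 3·3/(s^2 + 9) ↔ 3sin(3t).

3*sin(3*t) - cos(3*t) + 3*exp(-t)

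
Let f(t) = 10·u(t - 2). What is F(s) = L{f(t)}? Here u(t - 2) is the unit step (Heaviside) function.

By the second shifting theorem, L{u(t - c)·g(t - c)} = e^(-cs)·G(s) with c = 2 and G(s) = L{g(t)}.
L{10} = 10/s.

F(s) = 10*exp(-2*s)/s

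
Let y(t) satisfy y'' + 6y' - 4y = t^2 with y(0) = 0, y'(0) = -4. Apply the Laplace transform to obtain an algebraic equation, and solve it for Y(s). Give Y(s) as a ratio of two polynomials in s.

Laplace-transform each side.
The derivative rules (L{y''} = s^2 Y - s·y(0) - y'(0) and L{y'} = sY - y(0), with y(0) = 0, y'(0) = -4) turn the left side into (s^2 + 6*s - 4)Y - (-4).
The right side is L{t^2} = 2/s^3.
So (s^2 + 6*s - 4)Y = 2/s^3 + (-4).
Solve for Y(s) and write it as one ratio of polynomials.

Y(s) = (-4*s^3 + 2)/(s^5 + 6*s^4 - 4*s^3)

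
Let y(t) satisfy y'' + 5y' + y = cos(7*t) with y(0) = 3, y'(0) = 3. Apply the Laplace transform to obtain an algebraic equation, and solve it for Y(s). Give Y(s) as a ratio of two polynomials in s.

Take the Laplace transform of both sides.
Using L{y''} = s^2 Y - s·y(0) - y'(0) and L{y'} = sY - y(0), with y(0) = 3, y'(0) = 3, the left side becomes (s^2 + 5*s + 1)Y - (3*s + 18).
The right side is L{cos(7*t)} = s/(s^2 + 49).
So (s^2 + 5*s + 1)Y = s/(s^2 + 49) + (3*s + 18).
Isolate Y and clear denominators.

Y(s) = (3*s^3 + 18*s^2 + 148*s + 882)/(s^4 + 5*s^3 + 50*s^2 + 245*s + 49)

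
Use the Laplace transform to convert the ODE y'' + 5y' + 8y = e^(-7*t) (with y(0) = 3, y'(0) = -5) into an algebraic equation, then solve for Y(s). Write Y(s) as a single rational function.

Transform both sides with L{·}.
With L{y''} = s^2 Y - s·y(0) - y'(0) and L{y'} = sY - y(0), with y(0) = 3, y'(0) = -5: the LHS transforms to (s^2 + 5*s + 8)Y - (3*s + 10).
The right side is L{e^(-7*t)} = 1/(s + 7).
So (s^2 + 5*s + 8)Y = 1/(s + 7) + (3*s + 10).
Divide through and combine into a single rational function.

Y(s) = (3*s^2 + 31*s + 71)/(s^3 + 12*s^2 + 43*s + 56)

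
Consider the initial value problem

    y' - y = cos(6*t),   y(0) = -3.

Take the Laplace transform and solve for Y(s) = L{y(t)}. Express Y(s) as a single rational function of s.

Take the Laplace transform of both sides.
With L{y'} = sY - y(0) = sY - (-3): the LHS transforms to (s - 1)Y - (-3).
The right side is L{cos(6*t)} = s/(s^2 + 36).
So (s - 1)Y = s/(s^2 + 36) + (-3).
Isolate Y and clear denominators.

Y(s) = (-3*s^2 + s - 108)/(s^3 - s^2 + 36*s - 36)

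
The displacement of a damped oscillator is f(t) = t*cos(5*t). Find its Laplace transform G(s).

G(s) = (s - 5)*(s + 5)/(s^2 + 25)^2

L{cos(5t)} = s/(s^2 + 25).
Then apply L{t·g(t)} = -d/ds[H(s)] with H(s) = s/(s^2 + 25):
differentiating 1 time and applying the sign gives (s - 5)*(s + 5)/(s^2 + 25)^2.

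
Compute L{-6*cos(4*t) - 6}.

-6*s/(s^2 + 16) - 6/s

By linearity of the Laplace transform, transform each term separately.
L{-6} = -6/s; (-6)·[L{cos(4t)} = s/(s^2 + 16)].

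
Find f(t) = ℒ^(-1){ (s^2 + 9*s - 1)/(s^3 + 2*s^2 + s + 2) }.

f(t) = sin(t) + 4*cos(t) - 3*exp(-2*t)

Factor the denominator: s^3 + 2*s^2 + s + 2 = (s + 2)*(s^2 + 1).
Partial fraction decomposition gives [-3/(s + 2)] + [4*s/(s^2 + 1)] + [1/(s^2 + 1)].
Invert each term: -3/(s + 2) ↔ -3e^(-2t); 4·s/(s^2 + 1) ↔ 4cos(t); 1·1/(s^2 + 1) ↔ sin(t).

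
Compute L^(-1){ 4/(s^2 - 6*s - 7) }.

Rewrite the denominator: s^2 - 6*s - 7 = (s - 3)^2 - 16.
The form in (s - 3) signals a first-shifting-theorem factor e^(3t).
Since L{sinh(4t)} = 4/(s^2 - 16), the inverse is e^(3*t)*sinh(4*t).

exp(3*t)*sinh(4*t)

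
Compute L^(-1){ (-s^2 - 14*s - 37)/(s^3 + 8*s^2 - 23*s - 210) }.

Factor the denominator: s^3 + 8*s^2 - 23*s - 210 = (s - 5)*(s + 6)*(s + 7).
Partial fraction decomposition gives [1/(s + 7)] + [-1/(s - 5)] + [-1/(s + 6)].
Invert each term: 1/(s + 7) ↔ e^(-7t); -1/(s - 5) ↔ -e^(5t); -1/(s + 6) ↔ -e^(-6t).

-exp(5*t) - exp(-6*t) + exp(-7*t)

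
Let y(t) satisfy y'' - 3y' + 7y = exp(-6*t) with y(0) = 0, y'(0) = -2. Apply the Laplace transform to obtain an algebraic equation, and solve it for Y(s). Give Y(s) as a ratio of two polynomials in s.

Transform both sides with L{·}.
Using L{y''} = s^2 Y - s·y(0) - y'(0) and L{y'} = sY - y(0), with y(0) = 0, y'(0) = -2, the left side becomes (s^2 - 3*s + 7)Y - (-2).
The right side is L{exp(-6*t)} = 1/(s + 6).
So (s^2 - 3*s + 7)Y = 1/(s + 6) + (-2).
Isolate Y and clear denominators.

Y(s) = (-2*s - 11)/(s^3 + 3*s^2 - 11*s + 42)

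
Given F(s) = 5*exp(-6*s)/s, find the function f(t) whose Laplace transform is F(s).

f(t) = Heaviside(t - 6)*(5)

The factor e^(-6s) signals a time shift by c = 6 (second shifting theorem).
L{5} = 5/s, so L^-1{5/s} = 5.
Hence the inverse is u(t - 6) times that function evaluated at t - 6.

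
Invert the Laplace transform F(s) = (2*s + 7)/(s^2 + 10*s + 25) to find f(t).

f(t) = -3*t*exp(-5*t) + 2*exp(-5*t)

Factor the denominator: s^2 + 10*s + 25 = (s + 5)^2.
Partial fraction decomposition gives [2/(s + 5)] + [-3/(s + 5)^2].
Invert each term: 2/(s + 5) ↔ 2e^(-5t); -3/(s + 5)^2 ↔ -3t·e^(-5t).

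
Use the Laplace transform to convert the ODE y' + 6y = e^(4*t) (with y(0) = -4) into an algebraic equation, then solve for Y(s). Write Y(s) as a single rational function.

Take the Laplace transform of both sides.
Using L{y'} = sY - y(0) = sY - (-4), the left side becomes (s + 6)Y - (-4).
The right side is L{e^(4*t)} = 1/(s - 4).
So (s + 6)Y = 1/(s - 4) + (-4).
Isolate Y and clear denominators.

Y(s) = (-4*s + 17)/(s^2 + 2*s - 24)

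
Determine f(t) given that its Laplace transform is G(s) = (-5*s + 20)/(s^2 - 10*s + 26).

Complete the square in the denominator: s^2 - 10*s + 26 = (s - 5)^2 + 1^2.
Split the numerator to match: -5*s + 20 = -5·(s - 5) - 5·1.
Invert each term: -5·(s - 5)/((s - 5)^2 + 1) ↔ -5e^(5t)cos(t); -5·1/((s - 5)^2 + 1) ↔ -5e^(5t)sin(t).

f(t) = -5*exp(5*t)*sin(t) - 5*exp(5*t)*cos(t)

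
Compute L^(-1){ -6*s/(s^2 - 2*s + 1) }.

-6*t*exp(t) - 6*exp(t)

Factor the denominator: s^2 - 2*s + 1 = (s - 1)^2.
Partial fraction decomposition gives [-6/(s - 1)] + [-6/(s - 1)^2].
Invert each term: -6/(s - 1) ↔ -6e^(t); -6/(s - 1)^2 ↔ -6t·e^(t).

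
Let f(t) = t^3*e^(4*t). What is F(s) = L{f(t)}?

L{t^3} = 3!/s^4 = 6/s^4.
By the first shifting theorem, multiplying by e^(4t) replaces s with s - 4.

F(s) = 6/(s - 4)^4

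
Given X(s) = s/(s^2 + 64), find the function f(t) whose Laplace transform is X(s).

f(t) = cos(8*t)

Since L{cos(8t)} = s/(s^2 + 64), the inverse is cos(8*t).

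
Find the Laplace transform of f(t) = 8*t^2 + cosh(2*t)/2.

s/(2*(s^2 - 4)) + 16/s^3

By linearity of the Laplace transform, transform each term separately.
(8)·[L{t^2} = 2!/s^3 = 2/s^3]; (1/2)·[L{cosh(2t)} = s/(s^2 - 4)].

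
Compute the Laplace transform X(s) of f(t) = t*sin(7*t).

L{sin(7t)} = 7/(s^2 + 49).
Then apply L{t·g(t)} = -d/ds[G(s)] with G(s) = 7/(s^2 + 49):
differentiating 1 time and applying the sign gives 14*s/(s^2 + 49)^2.

X(s) = 14*s/(s^2 + 49)^2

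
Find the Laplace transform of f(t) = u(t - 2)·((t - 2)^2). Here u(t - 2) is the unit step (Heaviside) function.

2*exp(-2*s)/s^3

By the second shifting theorem, L{u(t - c)·g(t - c)} = e^(-cs)·H(s) with c = 2 and H(s) = L{g(t)}.
L{t^2} = 2!/s^3 = 2/s^3.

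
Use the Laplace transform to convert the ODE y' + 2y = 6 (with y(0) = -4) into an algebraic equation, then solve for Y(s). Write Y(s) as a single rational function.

Take the Laplace transform of both sides.
Using L{y'} = sY - y(0) = sY - (-4), the left side becomes (s + 2)Y - (-4).
The right side is L{6} = 6/s.
So (s + 2)Y = 6/s + (-4).
Divide through and combine into a single rational function.

Y(s) = (-4*s + 6)/(s^2 + 2*s)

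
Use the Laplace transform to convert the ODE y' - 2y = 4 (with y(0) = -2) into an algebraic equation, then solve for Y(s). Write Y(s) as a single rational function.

Y(s) = -2/s

Transform both sides with L{·}.
The derivative rules (L{y'} = sY - y(0) = sY - (-2)) turn the left side into (s - 2)Y - (-2).
The right side is L{4} = 4/s.
So (s - 2)Y = 4/s + (-2).
Divide through and combine into a single rational function.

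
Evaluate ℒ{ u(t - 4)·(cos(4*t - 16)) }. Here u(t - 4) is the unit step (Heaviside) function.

s*exp(-4*s)/(s^2 + 16)

By the second shifting theorem, L{u(t - c)·g(t - c)} = e^(-cs)·G(s) with c = 4 and G(s) = L{g(t)}.
L{cos(4t)} = s/(s^2 + 16).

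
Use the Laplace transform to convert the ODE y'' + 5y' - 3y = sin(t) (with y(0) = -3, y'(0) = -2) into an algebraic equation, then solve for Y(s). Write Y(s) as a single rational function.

Y(s) = (-3*s^3 - 17*s^2 - 3*s - 16)/(s^4 + 5*s^3 - 2*s^2 + 5*s - 3)

Laplace-transform each side.
Using L{y''} = s^2 Y - s·y(0) - y'(0) and L{y'} = sY - y(0), with y(0) = -3, y'(0) = -2, the left side becomes (s^2 + 5*s - 3)Y - (-3*s - 17).
The right side is L{sin(t)} = 1/(s^2 + 1).
So (s^2 + 5*s - 3)Y = 1/(s^2 + 1) + (-3*s - 17).
Isolate Y and clear denominators.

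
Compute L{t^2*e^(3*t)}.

2/(s - 3)^3

L{e^(3t)} = 1/(s - 3).
Then apply L{t^2·g(t)} = (-1)^2 d^2/ds^2[G(s)] with G(s) = 1/(s - 3):
differentiating 2 times and applying the sign gives 2/(s - 3)^3.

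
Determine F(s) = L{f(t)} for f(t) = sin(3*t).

F(s) = 3/(s^2 + 9)

L{sin(3t)} = 3/(s^2 + 9).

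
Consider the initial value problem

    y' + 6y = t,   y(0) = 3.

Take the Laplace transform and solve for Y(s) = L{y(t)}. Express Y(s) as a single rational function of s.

Y(s) = (3*s^2 + 1)/(s^3 + 6*s^2)

Take the Laplace transform of both sides.
With L{y'} = sY - y(0) = sY - 3: the LHS transforms to (s + 6)Y - (3).
The right side is L{t} = s^(-2).
So (s + 6)Y = s^(-2) + (3).
Divide through and combine into a single rational function.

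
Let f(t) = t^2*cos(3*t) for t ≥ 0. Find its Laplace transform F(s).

F(s) = 2*s*(s^2 - 27)/(s^2 + 9)^3

L{cos(3t)} = s/(s^2 + 9).
Then apply L{t^2·g(t)} = (-1)^2 d^2/ds^2[G(s)] with G(s) = s/(s^2 + 9):
differentiating 2 times and applying the sign gives 2*s*(s^2 - 27)/(s^2 + 9)^3.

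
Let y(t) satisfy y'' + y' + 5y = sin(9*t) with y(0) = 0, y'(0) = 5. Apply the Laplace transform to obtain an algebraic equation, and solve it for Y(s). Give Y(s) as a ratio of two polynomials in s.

Transform both sides with L{·}.
With L{y''} = s^2 Y - s·y(0) - y'(0) and L{y'} = sY - y(0), with y(0) = 0, y'(0) = 5: the LHS transforms to (s^2 + s + 5)Y - (5).
The right side is L{sin(9*t)} = 9/(s^2 + 81).
So (s^2 + s + 5)Y = 9/(s^2 + 81) + (5).
Solve for Y(s) and write it as one ratio of polynomials.

Y(s) = (5*s^2 + 414)/(s^4 + s^3 + 86*s^2 + 81*s + 405)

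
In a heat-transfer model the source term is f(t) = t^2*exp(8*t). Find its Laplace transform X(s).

X(s) = 2/(s - 8)^3

L{e^(8t)} = 1/(s - 8).
Then apply L{t^2·g(t)} = (-1)^2 d^2/ds^2[G(s)] with G(s) = 1/(s - 8):
differentiating 2 times and applying the sign gives 2/(s - 8)^3.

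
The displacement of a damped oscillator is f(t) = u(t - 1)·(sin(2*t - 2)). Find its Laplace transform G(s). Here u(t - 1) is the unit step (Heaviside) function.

G(s) = 2*exp(-s)/(s^2 + 4)

By the second shifting theorem, L{u(t - c)·g(t - c)} = e^(-cs)·H(s) with c = 1 and H(s) = L{g(t)}.
L{sin(2t)} = 2/(s^2 + 4).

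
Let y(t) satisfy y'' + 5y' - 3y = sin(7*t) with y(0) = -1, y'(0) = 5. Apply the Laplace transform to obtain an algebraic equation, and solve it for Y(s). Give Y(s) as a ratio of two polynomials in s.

Laplace-transform each side.
The derivative rules (L{y''} = s^2 Y - s·y(0) - y'(0) and L{y'} = sY - y(0), with y(0) = -1, y'(0) = 5) turn the left side into (s^2 + 5*s - 3)Y - (-s).
The right side is L{sin(7*t)} = 7/(s^2 + 49).
So (s^2 + 5*s - 3)Y = 7/(s^2 + 49) + (-s).
Divide through and combine into a single rational function.

Y(s) = (-s^3 - 49*s + 7)/(s^4 + 5*s^3 + 46*s^2 + 245*s - 147)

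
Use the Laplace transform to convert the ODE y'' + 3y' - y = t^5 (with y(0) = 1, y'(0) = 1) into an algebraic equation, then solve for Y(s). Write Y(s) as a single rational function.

Apply the Laplace transform to the equation.
With L{y''} = s^2 Y - s·y(0) - y'(0) and L{y'} = sY - y(0), with y(0) = 1, y'(0) = 1: the LHS transforms to (s^2 + 3*s - 1)Y - (s + 4).
The right side is L{t^5} = 120/s^6.
So (s^2 + 3*s - 1)Y = 120/s^6 + (s + 4).
Isolate Y and clear denominators.

Y(s) = (s^7 + 4*s^6 + 120)/(s^8 + 3*s^7 - s^6)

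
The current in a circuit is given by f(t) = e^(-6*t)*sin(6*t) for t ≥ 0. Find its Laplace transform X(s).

L{sin(6t)} = 6/(s^2 + 36).
By the first shifting theorem, multiplying by e^(-6t) replaces s with s + 6.

X(s) = 6/((s + 6)^2 + 36)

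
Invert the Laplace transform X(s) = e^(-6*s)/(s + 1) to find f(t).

The factor e^(-6s) signals a time shift by c = 6 (second shifting theorem).
L{e^(-t)} = 1/(s + 1), so L^-1{1/(s + 1)} = e^(-t).
Hence the inverse is u(t - 6) times that function evaluated at t - 6.

f(t) = Heaviside(t - 6)*(exp(-t + 6))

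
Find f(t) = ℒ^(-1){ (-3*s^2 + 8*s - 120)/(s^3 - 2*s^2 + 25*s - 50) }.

Factor the denominator: s^3 - 2*s^2 + 25*s - 50 = (s - 2)*(s^2 + 25).
Partial fraction decomposition gives [-4/(s - 2)] + [s/(s^2 + 25)] + [10/(s^2 + 25)].
Invert each term: -4/(s - 2) ↔ -4e^(2t); 1·s/(s^2 + 25) ↔ cos(5t); 2·5/(s^2 + 25) ↔ 2sin(5t).

f(t) = -4*exp(2*t) + 2*sin(5*t) + cos(5*t)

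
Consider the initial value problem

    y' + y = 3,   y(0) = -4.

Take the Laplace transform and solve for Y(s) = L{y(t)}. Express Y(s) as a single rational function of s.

Take the Laplace transform of both sides.
The derivative rules (L{y'} = sY - y(0) = sY - (-4)) turn the left side into (s + 1)Y - (-4).
The right side is L{3} = 3/s.
So (s + 1)Y = 3/s + (-4).
Solve for Y(s) and write it as one ratio of polynomials.

Y(s) = (-4*s + 3)/(s^2 + s)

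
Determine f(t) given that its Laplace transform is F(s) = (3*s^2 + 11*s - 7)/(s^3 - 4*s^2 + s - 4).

f(t) = 5*exp(4*t) + 3*sin(t) - 2*cos(t)

Factor the denominator: s^3 - 4*s^2 + s - 4 = (s - 4)*(s^2 + 1).
Partial fraction decomposition gives [5/(s - 4)] + [-2*s/(s^2 + 1)] + [3/(s^2 + 1)].
Invert each term: 5/(s - 4) ↔ 5e^(4t); -2·s/(s^2 + 1) ↔ -2cos(t); 3·1/(s^2 + 1) ↔ 3sin(t).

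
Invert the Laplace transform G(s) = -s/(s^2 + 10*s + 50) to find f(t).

f(t) = exp(-5*t)*sin(5*t) - exp(-5*t)*cos(5*t)

Complete the square in the denominator: s^2 + 10*s + 50 = (s + 5)^2 + 5^2.
Split the numerator to match: -s = -1·(s + 5) + 1·5.
Invert each term: -1·(s + 5)/((s + 5)^2 + 25) ↔ -e^(-5t)cos(5t); 1·5/((s + 5)^2 + 25) ↔ e^(-5t)sin(5t).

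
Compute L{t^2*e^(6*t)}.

L{e^(6t)} = 1/(s - 6).
Then apply L{t^2·g(t)} = (-1)^2 d^2/ds^2[G(s)] with G(s) = 1/(s - 6):
differentiating 2 times and applying the sign gives 2/(s - 6)^3.

2/(s - 6)^3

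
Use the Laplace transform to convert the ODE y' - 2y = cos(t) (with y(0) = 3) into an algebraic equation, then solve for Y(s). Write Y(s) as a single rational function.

Laplace-transform each side.
Using L{y'} = sY - y(0) = sY - 3, the left side becomes (s - 2)Y - (3).
The right side is L{cos(t)} = s/(s^2 + 1).
So (s - 2)Y = s/(s^2 + 1) + (3).
Isolate Y and clear denominators.

Y(s) = (3*s^2 + s + 3)/(s^3 - 2*s^2 + s - 2)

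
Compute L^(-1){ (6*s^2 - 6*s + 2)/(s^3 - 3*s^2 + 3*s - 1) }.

t^2*exp(t) + 6*t*exp(t) + 6*exp(t)

Factor the denominator: s^3 - 3*s^2 + 3*s - 1 = (s - 1)^3.
Partial fraction decomposition gives [6/(s - 1)] + [6/(s - 1)^2] + [2/(s - 1)^3].
Invert each term: 6/(s - 1) ↔ 6e^(t); 6/(s - 1)^2 ↔ 6t·e^(t); 2/(s - 1)^3 ↔ (1)t^2·e^(t).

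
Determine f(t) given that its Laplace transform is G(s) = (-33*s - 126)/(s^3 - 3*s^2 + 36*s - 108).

Factor the denominator: s^3 - 3*s^2 + 36*s - 108 = (s - 3)*(s^2 + 36).
Partial fraction decomposition gives [-5/(s - 3)] + [5*s/(s^2 + 36)] + [-18/(s^2 + 36)].
Invert each term: -5/(s - 3) ↔ -5e^(3t); 5·s/(s^2 + 36) ↔ 5cos(6t); -3·6/(s^2 + 36) ↔ -3sin(6t).

f(t) = -5*exp(3*t) - 3*sin(6*t) + 5*cos(6*t)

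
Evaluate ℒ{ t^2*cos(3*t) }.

2*s*(s^2 - 27)/(s^2 + 9)^3

L{cos(3t)} = s/(s^2 + 9).
Then apply L{t^2·g(t)} = (-1)^2 d^2/ds^2[G(s)] with G(s) = s/(s^2 + 9):
differentiating 2 times and applying the sign gives 2*s*(s^2 - 27)/(s^2 + 9)^3.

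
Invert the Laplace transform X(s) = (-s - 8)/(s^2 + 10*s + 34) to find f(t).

Complete the square in the denominator: s^2 + 10*s + 34 = (s + 5)^2 + 3^2.
Split the numerator to match: -s - 8 = -1·(s + 5) - 1·3.
Invert each term: -1·(s + 5)/((s + 5)^2 + 9) ↔ -e^(-5t)cos(3t); -1·3/((s + 5)^2 + 9) ↔ -e^(-5t)sin(3t).

f(t) = -exp(-5*t)*sin(3*t) - exp(-5*t)*cos(3*t)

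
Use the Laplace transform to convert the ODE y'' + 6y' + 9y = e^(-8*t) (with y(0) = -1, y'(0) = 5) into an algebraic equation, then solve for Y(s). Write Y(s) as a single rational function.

Transform both sides with L{·}.
The derivative rules (L{y''} = s^2 Y - s·y(0) - y'(0) and L{y'} = sY - y(0), with y(0) = -1, y'(0) = 5) turn the left side into (s^2 + 6*s + 9)Y - (-s - 1).
The right side is L{e^(-8*t)} = 1/(s + 8).
So (s^2 + 6*s + 9)Y = 1/(s + 8) + (-s - 1).
Isolate Y and clear denominators.

Y(s) = (-s^2 - 9*s - 7)/(s^3 + 14*s^2 + 57*s + 72)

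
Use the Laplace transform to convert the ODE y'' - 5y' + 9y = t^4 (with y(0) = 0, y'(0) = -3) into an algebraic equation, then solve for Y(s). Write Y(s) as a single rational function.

Y(s) = (-3*s^5 + 24)/(s^7 - 5*s^6 + 9*s^5)

Take the Laplace transform of both sides.
The derivative rules (L{y''} = s^2 Y - s·y(0) - y'(0) and L{y'} = sY - y(0), with y(0) = 0, y'(0) = -3) turn the left side into (s^2 - 5*s + 9)Y - (-3).
The right side is L{t^4} = 24/s^5.
So (s^2 - 5*s + 9)Y = 24/s^5 + (-3).
Isolate Y and clear denominators.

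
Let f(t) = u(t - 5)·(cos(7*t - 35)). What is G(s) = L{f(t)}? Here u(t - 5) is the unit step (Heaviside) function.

By the second shifting theorem, L{u(t - c)·g(t - c)} = e^(-cs)·H(s) with c = 5 and H(s) = L{g(t)}.
L{cos(7t)} = s/(s^2 + 49).

G(s) = s*exp(-5*s)/(s^2 + 49)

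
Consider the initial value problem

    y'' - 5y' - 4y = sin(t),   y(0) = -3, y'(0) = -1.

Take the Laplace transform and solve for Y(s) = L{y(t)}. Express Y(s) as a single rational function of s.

Y(s) = (-3*s^3 + 14*s^2 - 3*s + 15)/(s^4 - 5*s^3 - 3*s^2 - 5*s - 4)

Take the Laplace transform of both sides.
The derivative rules (L{y''} = s^2 Y - s·y(0) - y'(0) and L{y'} = sY - y(0), with y(0) = -3, y'(0) = -1) turn the left side into (s^2 - 5*s - 4)Y - (-3*s + 14).
The right side is L{sin(t)} = 1/(s^2 + 1).
So (s^2 - 5*s - 4)Y = 1/(s^2 + 1) + (-3*s + 14).
Divide through and combine into a single rational function.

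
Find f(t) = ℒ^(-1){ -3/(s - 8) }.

f(t) = -3*exp(8*t)

Since L{e^(8t)} = 1/(s - 8), the inverse is exp(8*t), scaled by -3.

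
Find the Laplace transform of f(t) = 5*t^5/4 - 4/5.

Apply the Laplace transform termwise.
L{-4/5} = (-4/5)/s; (5/4)·[L{t^5} = 5!/s^6 = 120/s^6].

-4/(5*s) + 150/s^6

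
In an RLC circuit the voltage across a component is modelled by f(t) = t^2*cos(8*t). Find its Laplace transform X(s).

X(s) = 2*s*(s^2 - 192)/(s^2 + 64)^3

L{cos(8t)} = s/(s^2 + 64).
Then apply L{t^2·g(t)} = (-1)^2 d^2/ds^2[G(s)] with G(s) = s/(s^2 + 64):
differentiating 2 times and applying the sign gives 2*s*(s^2 - 192)/(s^2 + 64)^3.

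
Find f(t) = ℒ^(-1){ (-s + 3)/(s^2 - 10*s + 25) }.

Factor the denominator: s^2 - 10*s + 25 = (s - 5)^2.
Partial fraction decomposition gives [-1/(s - 5)] + [-2/(s - 5)^2].
Invert each term: -1/(s - 5) ↔ -e^(5t); -2/(s - 5)^2 ↔ -2t·e^(5t).

f(t) = -2*t*exp(5*t) - exp(5*t)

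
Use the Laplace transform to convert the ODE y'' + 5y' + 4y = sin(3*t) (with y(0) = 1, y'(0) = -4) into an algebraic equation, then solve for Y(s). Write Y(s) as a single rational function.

Y(s) = (s^3 + s^2 + 9*s + 12)/(s^4 + 5*s^3 + 13*s^2 + 45*s + 36)

Take the Laplace transform of both sides.
With L{y''} = s^2 Y - s·y(0) - y'(0) and L{y'} = sY - y(0), with y(0) = 1, y'(0) = -4: the LHS transforms to (s^2 + 5*s + 4)Y - (s + 1).
The right side is L{sin(3*t)} = 3/(s^2 + 9).
So (s^2 + 5*s + 4)Y = 3/(s^2 + 9) + (s + 1).
Isolate Y and clear denominators.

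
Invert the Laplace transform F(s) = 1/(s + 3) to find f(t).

Since L{e^(-3t)} = 1/(s + 3), the inverse is e^(-3*t).

f(t) = exp(-3*t)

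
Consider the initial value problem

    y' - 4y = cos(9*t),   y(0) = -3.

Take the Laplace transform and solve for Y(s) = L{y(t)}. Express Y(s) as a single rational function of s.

Take the Laplace transform of both sides.
Using L{y'} = sY - y(0) = sY - (-3), the left side becomes (s - 4)Y - (-3).
The right side is L{cos(9*t)} = s/(s^2 + 81).
So (s - 4)Y = s/(s^2 + 81) + (-3).
Divide through and combine into a single rational function.

Y(s) = (-3*s^2 + s - 243)/(s^3 - 4*s^2 + 81*s - 324)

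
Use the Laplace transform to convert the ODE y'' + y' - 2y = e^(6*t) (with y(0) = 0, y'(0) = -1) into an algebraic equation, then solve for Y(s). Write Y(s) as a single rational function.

Y(s) = (-s + 7)/(s^3 - 5*s^2 - 8*s + 12)

Transform both sides with L{·}.
With L{y''} = s^2 Y - s·y(0) - y'(0) and L{y'} = sY - y(0), with y(0) = 0, y'(0) = -1: the LHS transforms to (s^2 + s - 2)Y - (-1).
The right side is L{e^(6*t)} = 1/(s - 6).
So (s^2 + s - 2)Y = 1/(s - 6) + (-1).
Solve for Y(s) and write it as one ratio of polynomials.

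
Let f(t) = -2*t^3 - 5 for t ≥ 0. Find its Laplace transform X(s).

X(s) = -5/s - 12/s^4

By linearity of the Laplace transform, transform each term separately.
(-2)·[L{t^3} = 3!/s^4 = 6/s^4]; L{-5} = -5/s.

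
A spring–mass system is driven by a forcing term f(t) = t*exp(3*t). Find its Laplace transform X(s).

X(s) = (s - 3)^(-2)

L{e^(3t)} = 1/(s - 3).
Then apply L{t·g(t)} = -d/ds[G(s)] with G(s) = 1/(s - 3):
differentiating 1 time and applying the sign gives (s - 3)^(-2).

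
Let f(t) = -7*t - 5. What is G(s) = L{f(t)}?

G(s) = -5/s - 7/s^2

The transform is linear, so treat each term independently.
L{-5} = -5/s; (-7)·[L{t} = 1!/s^2 = 1/s^2].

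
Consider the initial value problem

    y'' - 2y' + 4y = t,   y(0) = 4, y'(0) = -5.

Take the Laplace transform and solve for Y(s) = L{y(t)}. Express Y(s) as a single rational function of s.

Take the Laplace transform of both sides.
With L{y''} = s^2 Y - s·y(0) - y'(0) and L{y'} = sY - y(0), with y(0) = 4, y'(0) = -5: the LHS transforms to (s^2 - 2*s + 4)Y - (4*s - 13).
The right side is L{t} = s^(-2).
So (s^2 - 2*s + 4)Y = s^(-2) + (4*s - 13).
Isolate Y and clear denominators.

Y(s) = (4*s^3 - 13*s^2 + 1)/(s^4 - 2*s^3 + 4*s^2)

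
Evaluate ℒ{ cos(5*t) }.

L{cos(5t)} = s/(s^2 + 25).

s/(s^2 + 25)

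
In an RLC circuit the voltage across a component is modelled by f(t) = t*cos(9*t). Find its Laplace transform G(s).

L{cos(9t)} = s/(s^2 + 81).
Then apply L{t·g(t)} = -d/ds[H(s)] with H(s) = s/(s^2 + 81):
differentiating 1 time and applying the sign gives (s - 9)*(s + 9)/(s^2 + 81)^2.

G(s) = (s - 9)*(s + 9)/(s^2 + 81)^2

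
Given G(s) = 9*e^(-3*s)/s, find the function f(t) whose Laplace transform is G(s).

The factor e^(-3s) signals a time shift by c = 3 (second shifting theorem).
L{9} = 9/s, so L^-1{9/s} = 9.
Hence the inverse is u(t - 3) times that function evaluated at t - 3.

f(t) = Heaviside(t - 3)*(9)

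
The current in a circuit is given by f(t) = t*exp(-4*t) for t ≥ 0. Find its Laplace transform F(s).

L{t} = 1!/s^2 = 1/s^2.
By the first shifting theorem, multiplying by e^(-4t) replaces s with s + 4.

F(s) = (s + 4)^(-2)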